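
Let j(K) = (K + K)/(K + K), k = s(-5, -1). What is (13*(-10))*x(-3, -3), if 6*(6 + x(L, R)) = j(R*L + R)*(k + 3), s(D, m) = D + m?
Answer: 845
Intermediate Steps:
k = -6 (k = -5 - 1 = -6)
j(K) = 1 (j(K) = (2*K)/((2*K)) = (2*K)*(1/(2*K)) = 1)
x(L, R) = -13/2 (x(L, R) = -6 + (1*(-6 + 3))/6 = -6 + (1*(-3))/6 = -6 + (⅙)*(-3) = -6 - ½ = -13/2)
(13*(-10))*x(-3, -3) = (13*(-10))*(-13/2) = -130*(-13/2) = 845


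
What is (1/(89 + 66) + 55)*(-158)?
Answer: -1347108/155 ≈ -8691.0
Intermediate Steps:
(1/(89 + 66) + 55)*(-158) = (1/155 + 55)*(-158) = (8526/155)*(-158) = -1347108/155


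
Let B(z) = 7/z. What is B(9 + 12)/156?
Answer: 1/468 ≈ 0.0021368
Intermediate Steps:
B(9 + 12)/156 = (7/(9 + 12))/156 = (7/21)*(1/156) = (7*(1/21))*(1/156) = (⅓)*(1/156) = 1/468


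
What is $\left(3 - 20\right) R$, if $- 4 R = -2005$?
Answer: $- \frac{34085}{4} \approx -8521.3$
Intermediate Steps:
$R = \frac{2005}{4}$ ($R = \left(- \frac{1}{4}\right) \left(-2005\right) = \frac{2005}{4} \approx 501.25$)
$\left(3 - 20\right) R = \left(3 - 20\right) \frac{2005}{4} = \left(-17\right) \frac{2005}{4} = - \frac{34085}{4}$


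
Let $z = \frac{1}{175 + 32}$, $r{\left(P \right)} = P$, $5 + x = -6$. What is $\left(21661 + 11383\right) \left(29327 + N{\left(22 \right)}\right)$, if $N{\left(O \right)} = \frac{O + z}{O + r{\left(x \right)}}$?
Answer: $\frac{200613530536}{207} \approx 9.6915 \cdot 10^{8}$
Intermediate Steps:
$x = -11$ ($x = -5 - 6 = -11$)
$z = \frac{1}{207} \approx 0.0048309$
$N{\left(O \right)} = \frac{\frac{1}{207} + O}{-11 + O}$ ($N{\left(O \right)} = \frac{O + \frac{1}{207}}{O - 11} = \frac{\frac{1}{207} + O}{-11 + O}$)
$\left(21661 + 11383\right) \left(29327 + N{\left(22 \right)}\right) = \left(21661 + 11383\right) \left(29327 + \frac{\frac{1}{207} + 22}{-11 + 22}\right) = 33044 \left(29327 + \frac{1}{11} \cdot \frac{4555}{207}\right) = 33044 \left(29327 + \frac{4555}{2277}\right) = 33044 \cdot \frac{66782134}{2277} = \frac{200613530536}{207}$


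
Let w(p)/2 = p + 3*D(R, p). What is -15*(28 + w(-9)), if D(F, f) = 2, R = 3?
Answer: -330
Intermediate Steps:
w(p) = 12 + 2*p (w(p) = 2*(p + 3*2) = 2*(p + 6) = 2*(6 + p) = 12 + 2*p)
-15*(28 + w(-9)) = -15*(28 + (12 + 2*(-9))) = -15*(28 + (12 - 18)) = -15*(28 - 6) = -15*22 = -330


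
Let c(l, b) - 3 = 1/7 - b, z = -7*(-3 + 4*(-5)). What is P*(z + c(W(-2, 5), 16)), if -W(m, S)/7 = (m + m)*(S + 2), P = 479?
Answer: 496723/7 ≈ 70960.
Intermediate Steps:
W(m, S) = -14*m*(2 + S) (W(m, S) = -7*(m + m)*(S + 2) = -7*2*m*(2 + S) = -14*m*(2 + S))
z = 161 (z = -7*(-3 - 20) = -7*(-23) = 161)
c(l, b) = 22/7 - b (c(l, b) = 3 + (1/7 - b) = 22/7 - b)
P*(z + c(W(-2, 5), 16)) = 479*(161 + (22/7 - 1*16)) = 479*(161 + (22/7 - 16)) = 479*(161 - 90/7) = 479*(1037/7) = 496723/7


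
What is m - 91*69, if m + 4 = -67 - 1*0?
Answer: -6350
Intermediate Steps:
m = -71 (m = -4 + (-67 - 1*0) = -4 + (-67 + 0) = -4 - 67 = -71)
m - 91*69 = -71 - 91*69 = -71 - 6279 = -6350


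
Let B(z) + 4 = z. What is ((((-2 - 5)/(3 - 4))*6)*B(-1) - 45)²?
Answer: 65025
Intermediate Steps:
B(z) = -4 + z
((((-2 - 5)/(3 - 4))*6)*B(-1) - 45)² = ((((-2 - 5)/(3 - 4))*6)*(-4 - 1) - 45)² = ((-7/(-1)*6)*(-5) - 45)² = ((-7*(-1)*6)*(-5) - 45)² = ((7*6)*(-5) - 45)² = (42*(-5) - 45)² = (-210 - 45)² = (-255)² = 65025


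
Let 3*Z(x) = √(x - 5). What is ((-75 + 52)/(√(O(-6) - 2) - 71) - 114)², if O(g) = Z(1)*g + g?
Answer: (8071 - 228*√(-2 - I))²/(71 - 2*√(-2 - I))² ≈ 12922.0 + 3.0733*I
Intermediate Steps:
Z(x) = √(-5 + x)/3 (Z(x) = √(x - 5)/3 = √(-5 + x)/3)
O(g) = g + 2*I*g/3 (O(g) = (√(-5 + 1)/3)*g + g = (√(-4)/3)*g + g = ((2*I)/3)*g + g = (2*I/3)*g + g = 2*I*g/3 + g = g + 2*I*g/3)
((-75 + 52)/(√(O(-6) - 2) - 71) - 114)² = ((-75 + 52)/(√((⅓)*(-6)*(3 + 2*I) - 2) - 71) - 114)² = (-23/(√((-6 - 4*I) - 2) - 71) - 114)² = (-23/(√(-8 - 4*I) - 71) - 114)² = (-23/(-71 + √(-8 - 4*I)) - 114)² = (-114 - 23/(-71 + √(-8 - 4*I)))²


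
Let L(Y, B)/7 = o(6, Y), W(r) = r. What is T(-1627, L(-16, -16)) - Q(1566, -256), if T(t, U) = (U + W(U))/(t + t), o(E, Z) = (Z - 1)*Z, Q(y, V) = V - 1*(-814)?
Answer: -909770/1627 ≈ -559.17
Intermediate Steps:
Q(y, V) = 814 + V (Q(y, V) = V + 814 = 814 + V)
o(E, Z) = Z*(-1 + Z) (o(E, Z) = (-1 + Z)*Z = Z*(-1 + Z))
L(Y, B) = 7*Y*(-1 + Y) (L(Y, B) = 7*(Y*(-1 + Y)) = 7*Y*(-1 + Y))
T(t, U) = U/t (T(t, U) = (U + U)/(t + t) = (2*U)/((2*t)) = (2*U)*(1/(2*t)) = U/t)
T(-1627, L(-16, -16)) - Q(1566, -256) = (7*(-16)*(-1 - 16))/(-1627) - (814 - 256) = (7*(-16)*(-17))*(-1/1627) - 1*558 = 1904*(-1/1627) - 558 = -1904/1627 - 558 = -909770/1627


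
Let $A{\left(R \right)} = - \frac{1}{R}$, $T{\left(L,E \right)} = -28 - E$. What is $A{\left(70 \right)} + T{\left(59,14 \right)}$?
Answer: $- \frac{2941}{70} \approx -42.014$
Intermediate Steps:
$A{\left(70 \right)} + T{\left(59,14 \right)} = - \frac{1}{70} - 42 = - \frac{2941}{70}$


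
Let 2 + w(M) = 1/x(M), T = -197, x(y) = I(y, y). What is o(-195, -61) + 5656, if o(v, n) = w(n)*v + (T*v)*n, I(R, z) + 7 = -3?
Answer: -4674499/2 ≈ -2.3372e+6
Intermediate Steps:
I(R, z) = -10 (I(R, z) = -7 - 3 = -10)
x(y) = -10
w(M) = -21/10 (w(M) = -2 + 1/(-10) = -2 + 1*(-1/10) = -2 - 1/10 = -21/10)
o(v, n) = -21*v/10 - 197*n*v (o(v, n) = -21*v/10 + (-197*v)*n = -21*v/10 - 197*n*v)
o(-195, -61) + 5656 = -1/10*(-195)*(21 + 1970*(-61)) + 5656 = -1/10*(-195)*(21 - 120170) + 5656 = -1/10*(-195)*(-120149) + 5656 = -4685811/2 + 5656 = -4674499/2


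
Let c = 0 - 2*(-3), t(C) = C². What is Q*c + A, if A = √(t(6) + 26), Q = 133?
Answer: 798 + √62 ≈ 805.87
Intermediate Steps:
c = 6 (c = 0 + 6 = 6)
A = √62 (A = √(6² + 26) = √(36 + 26) = √62 ≈ 7.8740)
Q*c + A = 133*6 + √62 = 798 + √62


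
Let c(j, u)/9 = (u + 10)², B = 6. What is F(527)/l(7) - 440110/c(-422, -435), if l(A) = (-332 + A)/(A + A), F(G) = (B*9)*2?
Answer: -20807846/4226625 ≈ -4.9230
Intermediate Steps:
F(G) = 108 (F(G) = (6*9)*2 = 54*2 = 108)
c(j, u) = 9*(10 + u)² (c(j, u) = 9*(u + 10)² = 9*(10 + u)²)
l(A) = (-332 + A)/(2*A) (l(A) = (-332 + A)/((2*A)) = (-332 + A)*(1/(2*A)) = (-332 + A)/(2*A))
F(527)/l(7) - 440110/c(-422, -435) = 108/(((½)*(-332 + 7)/7)) - 440110*1/(9*(10 - 435)²) = 108/(((½)*(⅐)*(-325))) - 440110/(9*(-425)²) = 108/(-325/14) - 440110/(9*180625) = 108*(-14/325) - 440110/1625625 = -1512/325 - 440110*1/1625625 = -1512/325 - 88022/325125 = -20807846/4226625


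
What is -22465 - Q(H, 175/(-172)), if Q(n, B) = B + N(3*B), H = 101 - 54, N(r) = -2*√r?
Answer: -3863805/172 + 5*I*√903/43 ≈ -22464.0 + 3.4942*I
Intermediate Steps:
H = 47
Q(n, B) = B - 2*√3*√B
-22465 - Q(H, 175/(-172)) = -22465 - (175/(-172) - 2*√3*√(175/(-172))) = -22465 - (175*(-1/172) - 2*√3*√(175*(-1/172))) = -22465 - (-175/172 - 2*√3*√(-175/172)) = -22465 - (-175/172 - 2*√3*5*I*√301/86) = -22465 - (-175/172 - 5*I*√903/43) = -22465 + (175/172 + 5*I*√903/43) = -3863805/172 + 5*I*√903/43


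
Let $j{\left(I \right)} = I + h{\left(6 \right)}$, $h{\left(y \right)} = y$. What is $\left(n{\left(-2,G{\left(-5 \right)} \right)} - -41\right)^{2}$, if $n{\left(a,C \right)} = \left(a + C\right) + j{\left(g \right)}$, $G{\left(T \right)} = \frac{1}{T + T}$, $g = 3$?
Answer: $\frac{229441}{100} \approx 2294.4$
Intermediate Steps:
$j{\left(I \right)} = 6 + I$ ($j{\left(I \right)} = I + 6 = 6 + I$)
$G{\left(T \right)} = \frac{1}{2 T}$
$n{\left(a,C \right)} = 9 + C + a$ ($n{\left(a,C \right)} = \left(a + C\right) + \left(6 + 3\right) = \left(C + a\right) + 9 = 9 + C + a$)
$\left(n{\left(-2,G{\left(-5 \right)} \right)} - -41\right)^{2} = \left(\left(9 + \frac{1}{2 \left(-5\right)} - 2\right) - -41\right)^{2} = \left(\left(9 + \frac{1}{2} \left(- \frac{1}{5}\right) - 2\right) + 41\right)^{2} = \left(\left(9 - \frac{1}{10} - 2\right) + 41\right)^{2} = \left(\frac{69}{10} + 41\right)^{2} = \left(\frac{479}{10}\right)^{2} = \frac{229441}{100}$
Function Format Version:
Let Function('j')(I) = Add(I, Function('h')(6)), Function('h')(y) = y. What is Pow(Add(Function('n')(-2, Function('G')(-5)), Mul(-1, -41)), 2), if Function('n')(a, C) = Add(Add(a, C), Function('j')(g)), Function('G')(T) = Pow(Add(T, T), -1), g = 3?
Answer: Rational(229441, 100) ≈ 2294.4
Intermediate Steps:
Function('j')(I) = Add(6, I) (Function('j')(I) = Add(I, 6) = Add(6, I))
Function('G')(T) = Mul(Rational(1, 2), Pow(T, -1)) (Function('G')(T) = Pow(Mul(2, T), -1) = Mul(Rational(1, 2), Pow(T, -1)))
Function('n')(a, C) = Add(9, C, a) (Function('n')(a, C) = Add(Add(a, C), Add(6, 3)) = Add(Add(C, a), 9) = Add(9, C, a))
Pow(Add(Function('n')(-2, Function('G')(-5)), Mul(-1, -41)), 2) = Pow(Add(Add(9, Mul(Rational(1, 2), Pow(-5, -1)), -2), Mul(-1, -41)), 2) = Pow(Add(Add(9, Mul(Rational(1, 2), Rational(-1, 5)), -2), 41), 2) = Pow(Add(Add(9, Rational(-1, 10), -2), 41), 2) = Pow(Add(Rational(69, 10), 41), 2) = Pow(Rational(479, 10), 2) = Rational(229441, 100)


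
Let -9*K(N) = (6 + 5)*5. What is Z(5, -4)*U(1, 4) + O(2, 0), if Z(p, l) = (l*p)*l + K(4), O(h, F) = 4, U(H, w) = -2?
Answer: -1294/9 ≈ -143.78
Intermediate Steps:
K(N) = -55/9 (K(N) = -(6 + 5)*5/9 = -11*5/9 = -1/9*55 = -55/9)
Z(p, l) = -55/9 + p*l**2 (Z(p, l) = (l*p)*l - 55/9 = p*l**2 - 55/9 = -55/9 + p*l**2)
Z(5, -4)*U(1, 4) + O(2, 0) = (-55/9 + 5*(-4)**2)*(-2) + 4 = (-55/9 + 5*16)*(-2) + 4 = (-55/9 + 80)*(-2) + 4 = (665/9)*(-2) + 4 = -1330/9 + 4 = -1294/9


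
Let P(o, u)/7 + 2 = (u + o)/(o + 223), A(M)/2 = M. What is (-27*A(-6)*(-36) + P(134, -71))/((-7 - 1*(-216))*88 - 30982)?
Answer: 39701/42806 ≈ 0.92746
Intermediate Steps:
A(M) = 2*M
P(o, u) = -14 + 7*(o + u)/(223 + o) (P(o, u) = -14 + 7*((u + o)/(o + 223)) = -14 + 7*((o + u)/(223 + o)) = -14 + 7*(o + u)/(223 + o))
(-27*A(-6)*(-36) + P(134, -71))/((-7 - 1*(-216))*88 - 30982) = (-54*(-6)*(-36) + 7*(-446 - 71 - 1*134)/(223 + 134))/((-7 - 1*(-216))*88 - 30982) = (-27*(-12)*(-36) + 7*(-446 - 71 - 134)/357)/((-7 + 216)*88 - 30982) = (324*(-36) + 7*(1/357)*(-651))/(209*88 - 30982) = (-11664 - 217/17)/(18392 - 30982) = -198505/17/(-12590) = -198505/17*(-1/12590) = 39701/42806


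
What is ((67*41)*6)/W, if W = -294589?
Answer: -16482/294589 ≈ -0.055949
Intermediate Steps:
((67*41)*6)/W = ((67*41)*6)/(-294589) = (2747*6)*(-1/294589) = 16482*(-1/294589) = -16482/294589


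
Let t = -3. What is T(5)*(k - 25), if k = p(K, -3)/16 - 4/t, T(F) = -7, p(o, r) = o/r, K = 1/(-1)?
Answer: 7945/48 ≈ 165.52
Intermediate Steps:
K = -1
k = 65/48 (k = -1/(-3)/16 - 4/(-3) = -1*(-1/3)*(1/16) - 4*(-1/3) = (1/3)*(1/16) + 4/3 = 1/48 + 4/3 = 65/48 ≈ 1.3542)
T(5)*(k - 25) = -7*(65/48 - 25) = -7*(-1135/48) = 7945/48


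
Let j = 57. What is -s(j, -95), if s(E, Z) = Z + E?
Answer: 38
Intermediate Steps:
s(E, Z) = E + Z
-s(j, -95) = -(57 - 95) = -1*(-38) = 38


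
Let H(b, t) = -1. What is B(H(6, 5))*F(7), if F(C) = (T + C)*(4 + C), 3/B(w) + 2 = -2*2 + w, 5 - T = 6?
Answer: -198/7 ≈ -28.286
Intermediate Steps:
T = -1 (T = 5 - 1*6 = 5 - 6 = -1)
B(w) = 3/(-6 + w) (B(w) = 3/(-2 + (-2*2 + w)) = 3/(-2 + (-4 + w)) = 3/(-6 + w))
F(C) = (-1 + C)*(4 + C)
B(H(6, 5))*F(7) = (3/(-6 - 1))*(-4 + 7² + 3*7) = (3/(-7))*(-4 + 49 + 21) = (3*(-⅐))*66 = -3/7*66 = -198/7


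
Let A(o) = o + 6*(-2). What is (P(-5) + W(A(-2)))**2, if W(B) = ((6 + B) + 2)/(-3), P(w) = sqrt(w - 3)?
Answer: -4 + 8*I*sqrt(2) ≈ -4.0 + 11.314*I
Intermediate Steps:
A(o) = -12 + o (A(o) = o - 12 = -12 + o)
P(w) = sqrt(-3 + w)
W(B) = -8/3 - B/3 (W(B) = (8 + B)*(-1/3) = -8/3 - B/3)
(P(-5) + W(A(-2)))**2 = (sqrt(-3 - 5) + (-8/3 - (-12 - 2)/3))**2 = (sqrt(-8) + (-8/3 - 1/3*(-14)))**2 = (2*I*sqrt(2) + (-8/3 + 14/3))**2 = (2*I*sqrt(2) + 2)**2 = (2 + 2*I*sqrt(2))**2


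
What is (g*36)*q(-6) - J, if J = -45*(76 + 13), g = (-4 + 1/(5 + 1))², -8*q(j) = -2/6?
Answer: 96649/24 ≈ 4027.0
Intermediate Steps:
q(j) = 1/24 (q(j) = -(-1)/(4*6) = -⅛*(-⅓) = 1/24)
g = 529/36 (g = (-4 + 1/6)² = (-4 + ⅙)² = (-23/6)² = 529/36 ≈ 14.694)
J = -4005 (J = -45*89 = -4005)
(g*36)*q(-6) - J = ((529/36)*36)*(1/24) - 1*(-4005) = 529*(1/24) + 4005 = 529/24 + 4005 = 96649/24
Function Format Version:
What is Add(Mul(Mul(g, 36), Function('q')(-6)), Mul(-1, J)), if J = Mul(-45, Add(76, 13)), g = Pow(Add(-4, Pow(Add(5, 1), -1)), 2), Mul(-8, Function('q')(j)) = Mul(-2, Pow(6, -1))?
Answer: Rational(96649, 24) ≈ 4027.0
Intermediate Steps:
Function('q')(j) = Rational(1, 24) (Function('q')(j) = Mul(Rational(-1, 8), Mul(-2, Pow(6, -1))) = Mul(Rational(-1, 8), Mul(-2, Rational(1, 6))) = Mul(Rational(-1, 8), Rational(-1, 3)) = Rational(1, 24))
g = Rational(529, 36) (g = Pow(Add(-4, Pow(6, -1)), 2) = Pow(Add(-4, Rational(1, 6)), 2) = Pow(Rational(-23, 6), 2) = Rational(529, 36) ≈ 14.694)
J = -4005 (J = Mul(-45, 89) = -4005)
Add(Mul(Mul(g, 36), Function('q')(-6)), Mul(-1, J)) = Add(Mul(Mul(Rational(529, 36), 36), Rational(1, 24)), Mul(-1, -4005)) = Add(Mul(529, Rational(1, 24)), 4005) = Add(Rational(529, 24), 4005) = Rational(96649, 24)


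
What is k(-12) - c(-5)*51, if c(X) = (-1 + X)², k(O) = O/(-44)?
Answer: -20193/11 ≈ -1835.7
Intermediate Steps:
k(O) = -O/44 (k(O) = O*(-1/44) = -O/44)
k(-12) - c(-5)*51 = -1/44*(-12) - (-1 - 5)²*51 = 3/11 - (-6)²*51 = 3/11 - 36*51 = 3/11 - 1*1836 = 3/11 - 1836 = -20193/11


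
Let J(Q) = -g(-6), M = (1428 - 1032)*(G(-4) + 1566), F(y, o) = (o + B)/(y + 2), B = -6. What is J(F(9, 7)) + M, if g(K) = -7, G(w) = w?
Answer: 618559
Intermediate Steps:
F(y, o) = (-6 + o)/(2 + y) (F(y, o) = (o - 6)/(y + 2) = (-6 + o)/(2 + y))
M = 618552 (M = (1428 - 1032)*(-4 + 1566) = 396*1562 = 618552)
J(Q) = 7 (J(Q) = -1*(-7) = 7)
J(F(9, 7)) + M = 7 + 618552 = 618559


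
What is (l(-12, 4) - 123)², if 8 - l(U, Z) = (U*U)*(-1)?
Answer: 841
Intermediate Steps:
l(U, Z) = 8 + U² (l(U, Z) = 8 - U*U*(-1) = 8 - U²*(-1) = 8 - (-1)*U² = 8 + U²)
(l(-12, 4) - 123)² = ((8 + (-12)²) - 123)² = ((8 + 144) - 123)² = (152 - 123)² = 29² = 841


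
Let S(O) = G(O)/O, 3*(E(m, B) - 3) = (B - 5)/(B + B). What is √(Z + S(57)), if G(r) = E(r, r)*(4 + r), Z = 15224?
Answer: √445263621/171 ≈ 123.40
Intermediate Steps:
E(m, B) = 3 + (-5 + B)/(6*B) (E(m, B) = 3 + ((B - 5)/(B + B))/3 = 3 + ((-5 + B)/((2*B)))/3 = 3 + ((-5 + B)*(1/(2*B)))/3 = 3 + ((-5 + B)/(2*B))/3 = 3 + (-5 + B)/(6*B))
G(r) = (-5 + 19*r)*(4 + r)/(6*r) (G(r) = ((-5 + 19*r)/(6*r))*(4 + r) = (-5 + 19*r)*(4 + r)/(6*r))
S(O) = (-5 + 19*O)*(4 + O)/(6*O²) (S(O) = ((-5 + 19*O)*(4 + O)/(6*O))/O = (-5 + 19*O)*(4 + O)/(6*O²))
√(Z + S(57)) = √(15224 + (⅙)*(-5 + 19*57)*(4 + 57)/57²) = √(15224 + (⅙)*(1/3249)*(-5 + 1083)*61) = √(15224 + (⅙)*(1/3249)*1078*61) = √(15224 + 32879/9747) = √(148421207/9747) = √445263621/171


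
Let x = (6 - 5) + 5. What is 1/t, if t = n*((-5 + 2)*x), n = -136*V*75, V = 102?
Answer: 1/18727200 ≈ 5.3398e-8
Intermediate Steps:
x = 6 (x = 1 + 5 = 6)
n = -1040400 (n = -136*102*75 = -13872*75 = -1040400)
t = 18727200 (t = -1040400*(-5 + 2)*6 = -(-3121200)*6 = -1040400*(-18) = 18727200)
1/t = 1/18727200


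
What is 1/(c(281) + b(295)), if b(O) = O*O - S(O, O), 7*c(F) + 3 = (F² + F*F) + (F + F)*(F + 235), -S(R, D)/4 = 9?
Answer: 7/1057338 ≈ 6.6204e-6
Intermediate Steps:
S(R, D) = -36 (S(R, D) = -4*9 = -36)
c(F) = -3/7 + 2*F²/7 + 2*F*(235 + F)/7 (c(F) = -3/7 + ((F² + F*F) + (F + F)*(F + 235))/7 = -3/7 + ((F² + F²) + (2*F)*(235 + F))/7 = -3/7 + (2*F² + 2*F*(235 + F))/7 = -3/7 + (2*F²/7 + 2*F*(235 + F)/7) = -3/7 + 2*F²/7 + 2*F*(235 + F)/7)
b(O) = 36 + O² (b(O) = O*O - 1*(-36) = O² + 36 = 36 + O²)
1/(c(281) + b(295)) = 1/((-3/7 + (4/7)*281² + (470/7)*281) + (36 + 295²)) = 1/((-3/7 + (4/7)*78961 + 132070/7) + (36 + 87025)) = 1/((-3/7 + 315844/7 + 132070/7) + 87061) = 1/(447911/7 + 87061) = 1/(1057338/7) = 7/1057338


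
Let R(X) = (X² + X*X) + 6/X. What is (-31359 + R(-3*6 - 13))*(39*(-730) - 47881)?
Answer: 69674334103/31 ≈ 2.2476e+9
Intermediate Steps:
R(X) = 2*X² + 6/X (R(X) = (X² + X²) + 6/X = 2*X² + 6/X)
(-31359 + R(-3*6 - 13))*(39*(-730) - 47881) = (-31359 + 2*(3 + (-3*6 - 13)³)/(-3*6 - 13))*(39*(-730) - 47881) = (-31359 + 2*(3 + (-18 - 13)³)/(-18 - 13))*(-28470 - 47881) = (-31359 + 2*(3 + (-31)³)/(-31))*(-76351) = (-31359 + 2*(-1/31)*(3 - 29791))*(-76351) = (-31359 + 2*(-1/31)*(-29788))*(-76351) = (-31359 + 59576/31)*(-76351) = -912553/31*(-76351) = 69674334103/31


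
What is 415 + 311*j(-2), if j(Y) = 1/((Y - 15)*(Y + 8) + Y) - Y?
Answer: 107537/104 ≈ 1034.0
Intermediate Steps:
j(Y) = 1/(Y + (-15 + Y)*(8 + Y)) - Y (j(Y) = 1/((-15 + Y)*(8 + Y) + Y) - Y = 1/(Y + (-15 + Y)*(8 + Y)) - Y)
415 + 311*j(-2) = 415 + 311*((-1 + (-2)³ - 120*(-2) - 6*(-2)²)/(120 - 1*(-2)² + 6*(-2))) = 415 + 311*((-1 - 8 + 240 - 6*4)/(120 - 1*4 - 12)) = 415 + 311*((-1 - 8 + 240 - 24)/(120 - 4 - 12)) = 415 + 311*(207/104) = 415 + 64377/104 = 107537/104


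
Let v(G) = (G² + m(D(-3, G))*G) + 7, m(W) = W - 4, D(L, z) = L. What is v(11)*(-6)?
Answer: -306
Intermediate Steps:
m(W) = -4 + W
v(G) = 7 + G² - 7*G (v(G) = (G² + (-4 - 3)*G) + 7 = (G² - 7*G) + 7 = 7 + G² - 7*G)
v(11)*(-6) = (7 + 11² - 7*11)*(-6) = (7 + 121 - 77)*(-6) = 51*(-6) = -306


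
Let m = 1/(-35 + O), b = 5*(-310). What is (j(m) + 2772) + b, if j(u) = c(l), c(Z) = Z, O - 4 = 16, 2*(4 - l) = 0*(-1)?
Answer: 1226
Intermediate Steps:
l = 4 (l = 4 - 0*(-1) = 4 - ½*0 = 4 + 0 = 4)
O = 20 (O = 4 + 16 = 20)
b = -1550
m = -1/15 (m = 1/(-35 + 20) = 1/(-15) = -1/15 ≈ -0.066667)
j(u) = 4
(j(m) + 2772) + b = (4 + 2772) - 1550 = 2776 - 1550 = 1226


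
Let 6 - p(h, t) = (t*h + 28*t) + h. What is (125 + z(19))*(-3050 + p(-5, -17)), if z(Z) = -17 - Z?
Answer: -235672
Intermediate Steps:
p(h, t) = 6 - h - 28*t - h*t (p(h, t) = 6 - ((t*h + 28*t) + h) = 6 - ((h*t + 28*t) + h) = 6 - ((28*t + h*t) + h) = 6 - (h + 28*t + h*t) = 6 + (-h - 28*t - h*t) = 6 - h - 28*t - h*t)
(125 + z(19))*(-3050 + p(-5, -17)) = (125 + (-17 - 1*19))*(-3050 + (6 - 1*(-5) - 28*(-17) - 1*(-5)*(-17))) = (125 + (-17 - 19))*(-3050 + (6 + 5 + 476 - 85)) = (125 - 36)*(-3050 + 402) = 89*(-2648) = -235672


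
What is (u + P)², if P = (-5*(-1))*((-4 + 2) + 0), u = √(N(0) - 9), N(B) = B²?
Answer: 91 - 60*I ≈ 91.0 - 60.0*I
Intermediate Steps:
u = 3*I (u = √(0² - 9) = √(0 - 9) = √(-9) = 3*I ≈ 3.0*I)
P = -10 (P = 5*(-2 + 0) = 5*(-2) = -10)
(u + P)² = (3*I - 10)² = (-10 + 3*I)²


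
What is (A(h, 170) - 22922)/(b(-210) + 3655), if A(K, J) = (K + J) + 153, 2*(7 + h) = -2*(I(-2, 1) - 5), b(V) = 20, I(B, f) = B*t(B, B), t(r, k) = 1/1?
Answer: -7533/1225 ≈ -6.1494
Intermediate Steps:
t(r, k) = 1
I(B, f) = B (I(B, f) = B*1 = B)
h = 0 (h = -7 + (-2*(-2 - 5))/2 = -7 + (-2*(-7))/2 = -7 + (1/2)*14 = -7 + 7 = 0)
A(K, J) = 153 + J + K (A(K, J) = (J + K) + 153 = 153 + J + K)
(A(h, 170) - 22922)/(b(-210) + 3655) = ((153 + 170 + 0) - 22922)/(20 + 3655) = (323 - 22922)/3675 = -22599*1/3675 = -7533/1225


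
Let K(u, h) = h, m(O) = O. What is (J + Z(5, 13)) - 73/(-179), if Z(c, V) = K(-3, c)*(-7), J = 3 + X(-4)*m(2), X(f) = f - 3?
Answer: -8161/179 ≈ -45.592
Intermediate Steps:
X(f) = -3 + f
J = -11 (J = 3 + (-3 - 4)*2 = 3 - 7*2 = 3 - 14 = -11)
Z(c, V) = -7*c (Z(c, V) = c*(-7) = -7*c)
(J + Z(5, 13)) - 73/(-179) = (-11 - 7*5) - 73/(-179) = (-11 - 35) - 73*(-1/179) = -46 + 73/179 = -8161/179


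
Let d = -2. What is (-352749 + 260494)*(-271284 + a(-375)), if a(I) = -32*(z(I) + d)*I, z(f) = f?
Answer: 442388925420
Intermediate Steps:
a(I) = -32*I*(-2 + I) (a(I) = -32*(I - 2)*I = -32*(-2 + I)*I = -32*I*(-2 + I))
(-352749 + 260494)*(-271284 + a(-375)) = (-352749 + 260494)*(-271284 + 32*(-375)*(2 - 1*(-375))) = -92255*(-271284 + 32*(-375)*(2 + 375)) = -92255*(-271284 + 32*(-375)*377) = -92255*(-271284 - 4524000) = -92255*(-4795284) = 442388925420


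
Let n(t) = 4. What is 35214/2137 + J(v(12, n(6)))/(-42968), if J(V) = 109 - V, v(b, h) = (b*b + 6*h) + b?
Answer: 1513226879/91822616 ≈ 16.480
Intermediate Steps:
v(b, h) = b + b² + 6*h (v(b, h) = (b² + 6*h) + b = b + b² + 6*h)
35214/2137 + J(v(12, n(6)))/(-42968) = 35214/2137 + (109 - (12 + 12² + 6*4))/(-42968) = 35214*(1/2137) + (109 - (12 + 144 + 24))*(-1/42968) = 35214/2137 + (109 - 1*180)*(-1/42968) = 35214/2137 + (109 - 180)*(-1/42968) = 35214/2137 - 71*(-1/42968) = 35214/2137 + 71/42968 = 1513226879/91822616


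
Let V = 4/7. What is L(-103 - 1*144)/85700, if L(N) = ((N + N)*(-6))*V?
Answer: 2964/149975 ≈ 0.019763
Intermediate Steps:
V = 4/7 (V = 4*(⅐) = 4/7 ≈ 0.57143)
L(N) = -48*N/7 (L(N) = ((N + N)*(-6))*(4/7) = ((2*N)*(-6))*(4/7) = -12*N*(4/7) = -48*N/7)
L(-103 - 1*144)/85700 = -48*(-103 - 1*144)/7/85700 = -48*(-103 - 144)/7*(1/85700) = -48/7*(-247)*(1/85700) = (11856/7)*(1/85700) = 2964/149975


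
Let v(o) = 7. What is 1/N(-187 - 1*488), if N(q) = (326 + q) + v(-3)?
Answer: -1/342 ≈ -0.0029240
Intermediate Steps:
N(q) = 333 + q (N(q) = (326 + q) + 7 = 333 + q)
1/N(-187 - 1*488) = 1/(333 + (-187 - 1*488)) = 1/(333 + (-187 - 488)) = 1/(333 - 675) = 1/(-342) = -1/342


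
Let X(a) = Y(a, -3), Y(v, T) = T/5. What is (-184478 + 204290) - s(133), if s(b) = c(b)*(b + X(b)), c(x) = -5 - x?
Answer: 190416/5 ≈ 38083.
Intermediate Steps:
Y(v, T) = T/5 (Y(v, T) = T*(⅕) = T/5)
X(a) = -⅗ (X(a) = (⅕)*(-3) = -⅗)
s(b) = (-5 - b)*(-⅗ + b) (s(b) = (-5 - b)*(b - ⅗) = (-5 - b)*(-⅗ + b))
(-184478 + 204290) - s(133) = (-184478 + 204290) - (3 - 1*133² - 22/5*133) = 19812 - (3 - 1*17689 - 2926/5) = 19812 - (3 - 17689 - 2926/5) = 19812 - 1*(-91356/5) = 19812 + 91356/5 = 190416/5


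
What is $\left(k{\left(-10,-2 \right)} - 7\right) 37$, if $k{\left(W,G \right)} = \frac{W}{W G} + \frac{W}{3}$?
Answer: $- \frac{2405}{6} \approx -400.83$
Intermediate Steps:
$k{\left(W,G \right)} = \frac{1}{G} + \frac{W}{3}$ ($k{\left(W,G \right)} = \frac{W}{G W} + W \frac{1}{3} = W \frac{1}{G W} + \frac{W}{3} = \frac{1}{G} + \frac{W}{3}$)
$\left(k{\left(-10,-2 \right)} - 7\right) 37 = \left(\left(\frac{1}{-2} + \frac{1}{3} \left(-10\right)\right) - 7\right) 37 = \left(\left(- \frac{1}{2} - \frac{10}{3}\right) - 7\right) 37 = \left(- \frac{23}{6} - 7\right) 37 = \left(- \frac{65}{6}\right) 37 = - \frac{2405}{6}$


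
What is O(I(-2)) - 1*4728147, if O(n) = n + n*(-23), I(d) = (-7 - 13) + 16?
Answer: -4728059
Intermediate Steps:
I(d) = -4 (I(d) = -20 + 16 = -4)
O(n) = -22*n (O(n) = n - 23*n = -22*n)
O(I(-2)) - 1*4728147 = -22*(-4) - 1*4728147 = 88 - 4728147 = -4728059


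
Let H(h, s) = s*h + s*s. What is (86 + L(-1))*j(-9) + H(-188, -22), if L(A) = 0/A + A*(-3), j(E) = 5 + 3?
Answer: 5332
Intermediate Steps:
H(h, s) = s² + h*s (H(h, s) = h*s + s² = s² + h*s)
j(E) = 8
L(A) = -3*A (L(A) = 0 - 3*A = -3*A)
(86 + L(-1))*j(-9) + H(-188, -22) = (86 - 3*(-1))*8 - 22*(-188 - 22) = (86 + 3)*8 - 22*(-210) = 89*8 + 4620 = 712 + 4620 = 5332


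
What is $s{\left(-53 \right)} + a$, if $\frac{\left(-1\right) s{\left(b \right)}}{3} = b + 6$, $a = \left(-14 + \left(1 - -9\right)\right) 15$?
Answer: $81$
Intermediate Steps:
$a = -60$ ($a = \left(-14 + \left(1 + 9\right)\right) 15 = \left(-14 + 10\right) 15 = \left(-4\right) 15 = -60$)
$s{\left(b \right)} = -18 - 3 b$ ($s{\left(b \right)} = - 3 \left(b + 6\right) = - 3 \left(6 + b\right) = -18 - 3 b$)
$s{\left(-53 \right)} + a = \left(-18 - -159\right) - 60 = \left(-18 + 159\right) - 60 = 141 - 60 = 81$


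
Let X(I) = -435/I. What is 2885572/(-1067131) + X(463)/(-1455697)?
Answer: -1944839603003707/719233180027141 ≈ -2.7040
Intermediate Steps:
2885572/(-1067131) + X(463)/(-1455697) = 2885572/(-1067131) - 435/463/(-1455697) = 2885572*(-1/1067131) - 435*1/463*(-1/1455697) = -2885572/1067131 - 435/463*(-1/1455697) = -2885572/1067131 + 435/673987711 = -1944839603003707/719233180027141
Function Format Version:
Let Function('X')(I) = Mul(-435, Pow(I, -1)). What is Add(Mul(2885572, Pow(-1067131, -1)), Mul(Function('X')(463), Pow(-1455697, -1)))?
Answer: Rational(-1944839603003707, 719233180027141) ≈ -2.7040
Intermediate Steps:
Add(Mul(2885572, Pow(-1067131, -1)), Mul(Function('X')(463), Pow(-1455697, -1))) = Add(Mul(2885572, Pow(-1067131, -1)), Mul(Mul(-435, Pow(463, -1)), Pow(-1455697, -1))) = Add(Mul(2885572, Rational(-1, 1067131)), Mul(Mul(-435, Rational(1, 463)), Rational(-1, 1455697))) = Add(Rational(-2885572, 1067131), Mul(Rational(-435, 463), Rational(-1, 1455697))) = Add(Rational(-2885572, 1067131), Rational(435, 673987711)) = Rational(-1944839603003707, 719233180027141)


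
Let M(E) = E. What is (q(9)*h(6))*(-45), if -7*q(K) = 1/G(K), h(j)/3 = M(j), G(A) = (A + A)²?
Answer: 5/14 ≈ 0.35714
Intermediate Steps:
G(A) = 4*A² (G(A) = (2*A)² = 4*A²)
h(j) = 3*j
q(K) = -1/(28*K²) (q(K) = -1/(4*K²)/7 = -1/(28*K²))
(q(9)*h(6))*(-45) = ((-1/28/9²)*(3*6))*(-45) = (-1/28*1/81*18)*(-45) = -1/2268*18*(-45) = -1/126*(-45) = 5/14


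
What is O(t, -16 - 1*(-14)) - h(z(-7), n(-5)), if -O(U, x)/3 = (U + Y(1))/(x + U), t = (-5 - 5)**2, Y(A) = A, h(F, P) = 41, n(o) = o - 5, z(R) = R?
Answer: -4321/98 ≈ -44.092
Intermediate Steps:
n(o) = -5 + o
t = 100 (t = (-10)**2 = 100)
O(U, x) = -3*(1 + U)/(U + x) (O(U, x) = -3*(U + 1)/(x + U) = -3*(1 + U)/(U + x))
O(t, -16 - 1*(-14)) - h(z(-7), n(-5)) = 3*(-1 - 1*100)/(100 + (-16 - 1*(-14))) - 1*41 = 3*(-1 - 100)/(100 + (-16 + 14)) - 41 = 3*(-101)/(100 - 2) - 41 = 3*(-101)/98 - 41 = 3*(1/98)*(-101) - 41 = -303/98 - 41 = -4321/98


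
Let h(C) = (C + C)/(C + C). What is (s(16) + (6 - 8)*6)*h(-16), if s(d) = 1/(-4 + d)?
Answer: -143/12 ≈ -11.917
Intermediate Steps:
h(C) = 1 (h(C) = (2*C)/((2*C)) = (2*C)*(1/(2*C)) = 1)
(s(16) + (6 - 8)*6)*h(-16) = (1/(-4 + 16) + (6 - 8)*6)*1 = (1/12 - 2*6)*1 = (1/12 - 12)*1 = -143/12*1 = -143/12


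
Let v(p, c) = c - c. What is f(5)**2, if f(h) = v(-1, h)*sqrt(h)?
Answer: 0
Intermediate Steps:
v(p, c) = 0
f(h) = 0 (f(h) = 0*sqrt(h) = 0)
f(5)**2 = 0**2 = 0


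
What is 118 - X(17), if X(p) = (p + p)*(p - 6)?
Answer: -256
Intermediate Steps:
X(p) = 2*p*(-6 + p) (X(p) = (2*p)*(-6 + p) = 2*p*(-6 + p))
118 - X(17) = 118 - 2*17*(-6 + 17) = 118 - 2*17*11 = 118 - 1*374 = 118 - 374 = -256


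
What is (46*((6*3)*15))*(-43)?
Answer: -534060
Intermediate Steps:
(46*((6*3)*15))*(-43) = (46*(18*15))*(-43) = (46*270)*(-43) = 12420*(-43) = -534060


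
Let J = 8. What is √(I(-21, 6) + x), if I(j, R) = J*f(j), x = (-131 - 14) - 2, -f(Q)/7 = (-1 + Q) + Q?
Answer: √2261 ≈ 47.550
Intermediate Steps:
f(Q) = 7 - 14*Q (f(Q) = -7*((-1 + Q) + Q) = -7*(-1 + 2*Q) = 7 - 14*Q)
x = -147 (x = -145 - 2 = -147)
I(j, R) = 56 - 112*j (I(j, R) = 8*(7 - 14*j) = 56 - 112*j)
√(I(-21, 6) + x) = √((56 - 112*(-21)) - 147) = √((56 + 2352) - 147) = √(2408 - 147) = √2261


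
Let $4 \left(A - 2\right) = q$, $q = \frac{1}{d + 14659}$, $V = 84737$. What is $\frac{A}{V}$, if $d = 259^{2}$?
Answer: $\frac{653921}{27705609520} \approx 2.3602 \cdot 10^{-5}$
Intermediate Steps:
$d = 67081$
$q = \frac{1}{81740}$ ($q = \frac{1}{67081 + 14659} = \frac{1}{81740} \approx 1.2234 \cdot 10^{-5}$)
$A = \frac{653921}{326960}$ ($A = 2 + \frac{1}{4} \cdot \frac{1}{81740} = 2 + \frac{1}{326960} = \frac{653921}{326960} \approx 2.0$)
$\frac{A}{V} = \frac{653921}{326960 \cdot 84737} = \frac{653921}{326960} \cdot \frac{1}{84737} = \frac{653921}{27705609520}$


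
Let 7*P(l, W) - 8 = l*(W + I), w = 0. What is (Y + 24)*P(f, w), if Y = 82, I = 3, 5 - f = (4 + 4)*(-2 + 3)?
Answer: -106/7 ≈ -15.143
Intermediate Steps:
f = -3 (f = 5 - (4 + 4)*(-2 + 3) = 5 - 8 = -3)
P(l, W) = 8/7 + l*(3 + W)/7 (P(l, W) = 8/7 + (l*(W + 3))/7 = 8/7 + (l*(3 + W))/7 = 8/7 + l*(3 + W)/7)
(Y + 24)*P(f, w) = (82 + 24)*(8/7 + (3/7)*(-3) + (⅐)*0*(-3)) = 106*(8/7 - 9/7 + 0) = 106*(-⅐) = -106/7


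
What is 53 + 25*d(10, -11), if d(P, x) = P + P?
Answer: 553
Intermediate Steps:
d(P, x) = 2*P
53 + 25*d(10, -11) = 53 + 25*(2*10) = 53 + 25*20 = 53 + 500 = 553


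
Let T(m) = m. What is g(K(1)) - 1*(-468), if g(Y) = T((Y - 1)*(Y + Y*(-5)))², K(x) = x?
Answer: 468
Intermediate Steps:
g(Y) = 16*Y²*(-1 + Y)² (g(Y) = ((Y - 1)*(Y + Y*(-5)))² = ((-1 + Y)*(Y - 5*Y))² = ((-1 + Y)*(-4*Y))² = (-4*Y*(-1 + Y))² = 16*Y²*(-1 + Y)²)
g(K(1)) - 1*(-468) = 16*1²*(-1 + 1)² - 1*(-468) = 16*1*0² + 468 = 16*1*0 + 468 = 0 + 468 = 468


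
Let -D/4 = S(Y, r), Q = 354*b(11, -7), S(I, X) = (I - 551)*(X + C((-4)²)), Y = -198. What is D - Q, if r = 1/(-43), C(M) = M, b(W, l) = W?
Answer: 1890810/43 ≈ 43972.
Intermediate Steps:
r = -1/43 ≈ -0.023256
S(I, X) = (-551 + I)*(16 + X) (S(I, X) = (I - 551)*(X + (-4)²) = (-551 + I)*(X + 16) = (-551 + I)*(16 + X))
Q = 3894 (Q = 354*11 = 3894)
D = 2058252/43 (D = -4*(-8816 - 551*(-1/43) + 16*(-198) - 198*(-1/43)) = -4*(-8816 + 551/43 - 3168 + 198/43) = -4*(-514563/43) = 2058252/43 ≈ 47866.)
D - Q = 2058252/43 - 1*3894 = 2058252/43 - 3894 = 1890810/43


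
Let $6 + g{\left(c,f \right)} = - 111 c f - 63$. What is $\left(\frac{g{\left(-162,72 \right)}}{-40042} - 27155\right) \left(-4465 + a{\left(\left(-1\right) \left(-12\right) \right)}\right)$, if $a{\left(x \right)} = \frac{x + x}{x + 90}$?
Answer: $\frac{82628496140645}{680714} \approx 1.2139 \cdot 10^{8}$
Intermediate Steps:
$g{\left(c,f \right)} = -69 - 111 c f$ ($g{\left(c,f \right)} = -6 + \left(- 111 c f - 63\right) = -6 - \left(63 + 111 c f\right) = -69 - 111 c f$)
$a{\left(x \right)} = \frac{2 x}{90 + x}$
$\left(\frac{g{\left(-162,72 \right)}}{-40042} - 27155\right) \left(-4465 + a{\left(\left(-1\right) \left(-12\right) \right)}\right) = \left(\frac{-69 - \left(-17982\right) 72}{-40042} - 27155\right) \left(-4465 + \frac{2 \left(\left(-1\right) \left(-12\right)\right)}{90 - -12}\right) = \left(\left(-69 + 1294704\right) \left(- \frac{1}{40042}\right) - 27155\right) \left(-4465 + 2 \cdot 12 \frac{1}{90 + 12}\right) = \left(1294635 \left(- \frac{1}{40042}\right) - 27155\right) \left(-4465 + 2 \cdot 12 \cdot \frac{1}{102}\right) = \left(- \frac{1294635}{40042} - 27155\right) \left(-4465 + 2 \cdot 12 \cdot \frac{1}{102}\right) = - \frac{1088635145 \left(-4465 + \frac{4}{17}\right)}{40042} = \left(- \frac{1088635145}{40042}\right) \left(- \frac{75901}{17}\right) = \frac{82628496140645}{680714}$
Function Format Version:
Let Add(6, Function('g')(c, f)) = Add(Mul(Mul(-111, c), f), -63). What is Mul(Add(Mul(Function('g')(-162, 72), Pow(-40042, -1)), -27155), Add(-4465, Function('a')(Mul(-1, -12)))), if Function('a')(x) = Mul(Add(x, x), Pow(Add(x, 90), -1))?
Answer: Rational(82628496140645, 680714) ≈ 1.2139e+8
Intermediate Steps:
Function('g')(c, f) = Add(-69, Mul(-111, c, f)) (Function('g')(c, f) = Add(-6, Add(Mul(Mul(-111, c), f), -63)) = Add(-6, Add(Mul(-111, c, f), -63)) = Add(-6, Add(-63, Mul(-111, c, f))) = Add(-69, Mul(-111, c, f)))
Function('a')(x) = Mul(2, x, Pow(Add(90, x), -1)) (Function('a')(x) = Mul(Mul(2, x), Pow(Add(90, x), -1)) = Mul(2, x, Pow(Add(90, x), -1)))
Mul(Add(Mul(Function('g')(-162, 72), Pow(-40042, -1)), -27155), Add(-4465, Function('a')(Mul(-1, -12)))) = Mul(Add(Mul(Add(-69, Mul(-111, -162, 72)), Pow(-40042, -1)), -27155), Add(-4465, Mul(2, Mul(-1, -12), Pow(Add(90, Mul(-1, -12)), -1)))) = Mul(Add(Mul(Add(-69, 1294704), Rational(-1, 40042)), -27155), Add(-4465, Mul(2, 12, Pow(Add(90, 12), -1)))) = Mul(Add(Mul(1294635, Rational(-1, 40042)), -27155), Add(-4465, Mul(2, 12, Pow(102, -1)))) = Mul(Add(Rational(-1294635, 40042), -27155), Add(-4465, Mul(2, 12, Rational(1, 102)))) = Mul(Rational(-1088635145, 40042), Add(-4465, Rational(4, 17))) = Mul(Rational(-1088635145, 40042), Rational(-75901, 17)) = Rational(82628496140645, 680714)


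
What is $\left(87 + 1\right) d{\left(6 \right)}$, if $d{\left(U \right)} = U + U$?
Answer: $1056$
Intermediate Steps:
$d{\left(U \right)} = 2 U$
$\left(87 + 1\right) d{\left(6 \right)} = \left(87 + 1\right) 2 \cdot 6 = 88 \cdot 12 = 1056$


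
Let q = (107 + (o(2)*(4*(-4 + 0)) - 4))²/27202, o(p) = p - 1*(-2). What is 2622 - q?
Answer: 71322123/27202 ≈ 2621.9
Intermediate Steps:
o(p) = 2 + p (o(p) = p + 2 = 2 + p)
q = 1521/27202 (q = (107 + ((2 + 2)*(4*(-4 + 0)) - 4))²/27202 = (107 + (4*(4*(-4)) - 4))²*(1/27202) = (107 + (4*(-16) - 4))²*(1/27202) = (107 + (-64 - 4))²*(1/27202) = (107 - 68)²*(1/27202) = 39²*(1/27202) = 1521*(1/27202) = 1521/27202 ≈ 0.055915)
2622 - q = 2622 - 1*1521/27202 = 2622 - 1521/27202 = 71322123/27202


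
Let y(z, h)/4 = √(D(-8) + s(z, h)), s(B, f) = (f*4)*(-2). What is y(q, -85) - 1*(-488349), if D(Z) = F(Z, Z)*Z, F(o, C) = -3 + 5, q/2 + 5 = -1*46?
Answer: 488349 + 8*√166 ≈ 4.8845e+5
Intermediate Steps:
q = -102 (q = -10 + 2*(-1*46) = -10 + 2*(-46) = -10 - 92 = -102)
s(B, f) = -8*f (s(B, f) = (4*f)*(-2) = -8*f)
F(o, C) = 2
D(Z) = 2*Z
y(z, h) = 4*√(-16 - 8*h) (y(z, h) = 4*√(2*(-8) - 8*h) = 4*√(-16 - 8*h))
y(q, -85) - 1*(-488349) = 8*√(-4 - 2*(-85)) - 1*(-488349) = 8*√(-4 + 170) + 488349 = 8*√166 + 488349 = 488349 + 8*√166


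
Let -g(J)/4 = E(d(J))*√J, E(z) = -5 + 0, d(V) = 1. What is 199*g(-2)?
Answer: 3980*I*√2 ≈ 5628.6*I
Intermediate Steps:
E(z) = -5
g(J) = 20*√J (g(J) = -(-20)*√J = 20*√J)
199*g(-2) = 199*(20*√(-2)) = 199*(20*(I*√2)) = 199*(20*I*√2) = 3980*I*√2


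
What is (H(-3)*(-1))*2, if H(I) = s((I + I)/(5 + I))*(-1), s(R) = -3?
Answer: -6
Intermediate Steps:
H(I) = 3 (H(I) = -3*(-1) = 3)
(H(-3)*(-1))*2 = (3*(-1))*2 = -3*2 = -6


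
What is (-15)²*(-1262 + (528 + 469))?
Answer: -59625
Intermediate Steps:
(-15)²*(-1262 + (528 + 469)) = 225*(-1262 + 997) = 225*(-265) = -59625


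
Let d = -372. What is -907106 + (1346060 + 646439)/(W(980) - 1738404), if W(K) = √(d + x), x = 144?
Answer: -228443480073124055/251837372287 - 1992499*I*√57/1511024233722 ≈ -9.0711e+5 - 9.9555e-6*I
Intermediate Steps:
W(K) = 2*I*√57 (W(K) = √(-372 + 144) = √(-228) = 2*I*√57)
-907106 + (1346060 + 646439)/(W(980) - 1738404) = -907106 + (1346060 + 646439)/(2*I*√57 - 1738404) = -907106 + 1992499/(-1738404 + 2*I*√57)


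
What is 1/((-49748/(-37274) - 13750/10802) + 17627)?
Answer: 9150767/161301134918 ≈ 5.6731e-5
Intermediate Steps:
1/((-49748/(-37274) - 13750/10802) + 17627) = 1/((-49748*(-1/37274) - 13750*1/10802) + 17627) = 1/((24874/18637 - 625/491) + 17627) = 1/(565009/9150767 + 17627) = 1/(161301134918/9150767) = 9150767/161301134918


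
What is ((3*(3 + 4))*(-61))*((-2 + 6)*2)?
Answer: -10248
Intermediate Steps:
((3*(3 + 4))*(-61))*((-2 + 6)*2) = ((3*7)*(-61))*(4*2) = (21*(-61))*8 = -1281*8 = -10248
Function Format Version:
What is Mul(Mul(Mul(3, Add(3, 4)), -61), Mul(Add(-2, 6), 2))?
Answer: -10248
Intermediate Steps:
Mul(Mul(Mul(3, Add(3, 4)), -61), Mul(Add(-2, 6), 2)) = Mul(Mul(Mul(3, 7), -61), Mul(4, 2)) = Mul(Mul(21, -61), 8) = Mul(-1281, 8) = -10248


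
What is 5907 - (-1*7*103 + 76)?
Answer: 6552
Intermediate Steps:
5907 - (-1*7*103 + 76) = 5907 - (-7*103 + 76) = 5907 - (-721 + 76) = 5907 - 1*(-645) = 5907 + 645 = 6552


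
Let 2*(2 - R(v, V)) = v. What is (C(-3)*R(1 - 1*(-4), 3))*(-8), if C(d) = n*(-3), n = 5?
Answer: -60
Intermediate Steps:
R(v, V) = 2 - v/2
C(d) = -15 (C(d) = 5*(-3) = -15)
(C(-3)*R(1 - 1*(-4), 3))*(-8) = -15*(2 - (1 - 1*(-4))/2)*(-8) = -15*(2 - (1 + 4)/2)*(-8) = -15*(2 - ½*5)*(-8) = -15*(2 - 5/2)*(-8) = -15*(-½)*(-8) = (15/2)*(-8) = -60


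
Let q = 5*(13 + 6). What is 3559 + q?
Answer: 3654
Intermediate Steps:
q = 95 (q = 5*19 = 95)
3559 + q = 3559 + 95 = 3654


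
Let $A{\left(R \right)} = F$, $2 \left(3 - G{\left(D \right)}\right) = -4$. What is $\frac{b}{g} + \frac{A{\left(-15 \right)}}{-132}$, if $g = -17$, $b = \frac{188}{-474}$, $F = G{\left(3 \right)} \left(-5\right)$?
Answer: $\frac{37711}{177276} \approx 0.21272$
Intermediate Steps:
$G{\left(D \right)} = 5$ ($G{\left(D \right)} = 3 - -2 = 3 + 2 = 5$)
$F = -25$ ($F = 5 \left(-5\right) = -25$)
$b = - \frac{94}{237}$ ($b = 188 \left(- \frac{1}{474}\right) = - \frac{94}{237} \approx -0.39662$)
$A{\left(R \right)} = -25$
$\frac{b}{g} + \frac{A{\left(-15 \right)}}{-132} = - \frac{94}{237 \left(-17\right)} - \frac{25}{-132} = \left(- \frac{94}{237}\right) \left(- \frac{1}{17}\right) - - \frac{25}{132} = \frac{94}{4029} + \frac{25}{132} = \frac{37711}{177276}$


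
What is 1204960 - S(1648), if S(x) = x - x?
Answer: 1204960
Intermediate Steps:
S(x) = 0
1204960 - S(1648) = 1204960 - 1*0 = 1204960 + 0 = 1204960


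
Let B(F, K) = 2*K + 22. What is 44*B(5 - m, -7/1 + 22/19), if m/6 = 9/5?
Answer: 8624/19 ≈ 453.89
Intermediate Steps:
m = 54/5 (m = 6*(9/5) = 54/5 ≈ 10.800)
B(F, K) = 22 + 2*K
44*B(5 - m, -7/1 + 22/19) = 44*(22 + 2*(-7/1 + 22/19)) = 44*(22 + 2*(-7*1 + 22*(1/19))) = 44*(22 + 2*(-7 + 22/19)) = 44*(22 + 2*(-111/19)) = 44*(22 - 222/19) = 44*(196/19) = 8624/19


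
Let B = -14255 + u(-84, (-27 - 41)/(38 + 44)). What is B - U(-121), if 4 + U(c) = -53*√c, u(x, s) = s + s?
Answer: -584359/41 + 583*I ≈ -14253.0 + 583.0*I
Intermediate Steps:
u(x, s) = 2*s
B = -584523/41 (B = -14255 + 2*((-27 - 41)/(38 + 44)) = -14255 + 2*(-68/82) = -14255 + 2*(-68*1/82) = -14255 + 2*(-34/41) = -14255 - 68/41 = -584523/41 ≈ -14257.)
U(c) = -4 - 53*√c
B - U(-121) = -584523/41 - (-4 - 583*I) = -584523/41 + (4 + 583*I) = -584359/41 + 583*I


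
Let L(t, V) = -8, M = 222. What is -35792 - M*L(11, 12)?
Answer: -34016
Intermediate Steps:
-35792 - M*L(11, 12) = -35792 - 222*(-8) = -35792 - 1*(-1776) = -35792 + 1776 = -34016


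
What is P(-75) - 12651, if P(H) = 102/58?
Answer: -366828/29 ≈ -12649.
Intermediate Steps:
P(H) = 51/29 (P(H) = 102*(1/58) = 51/29)
P(-75) - 12651 = 51/29 - 12651 = -366828/29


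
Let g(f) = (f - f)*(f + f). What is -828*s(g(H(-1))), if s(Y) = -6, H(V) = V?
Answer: 4968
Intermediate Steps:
g(f) = 0 (g(f) = 0*(2*f) = 0)
-828*s(g(H(-1))) = -828*(-6) = 4968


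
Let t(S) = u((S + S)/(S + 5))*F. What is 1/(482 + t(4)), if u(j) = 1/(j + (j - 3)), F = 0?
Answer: 1/482 ≈ 0.0020747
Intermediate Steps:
u(j) = 1/(-3 + 2*j) (u(j) = 1/(j + (-3 + j)) = 1/(-3 + 2*j))
t(S) = 0 (t(S) = 0/(-3 + 2*((S + S)/(S + 5))) = 0/(-3 + 2*((2*S)/(5 + S))) = 0/(-3 + 2*(2*S/(5 + S))) = 0/(-3 + 4*S/(5 + S)) = 0)
1/(482 + t(4)) = 1/(482 + 0) = 1/482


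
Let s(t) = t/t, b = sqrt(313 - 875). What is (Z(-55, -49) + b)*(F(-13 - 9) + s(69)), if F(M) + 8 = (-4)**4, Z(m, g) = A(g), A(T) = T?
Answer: -12201 + 249*I*sqrt(562) ≈ -12201.0 + 5902.9*I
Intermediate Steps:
b = I*sqrt(562) (b = sqrt(-562) = I*sqrt(562) ≈ 23.707*I)
Z(m, g) = g
s(t) = 1
F(M) = 248 (F(M) = -8 + (-4)**4 = -8 + 256 = 248)
(Z(-55, -49) + b)*(F(-13 - 9) + s(69)) = (-49 + I*sqrt(562))*(248 + 1) = (-49 + I*sqrt(562))*249 = -12201 + 249*I*sqrt(562)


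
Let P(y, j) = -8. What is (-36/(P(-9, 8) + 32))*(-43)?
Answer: 129/2 ≈ 64.500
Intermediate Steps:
(-36/(P(-9, 8) + 32))*(-43) = (-36/(-8 + 32))*(-43) = (-36/24)*(-43) = ((1/24)*(-36))*(-43) = -3/2*(-43) = 129/2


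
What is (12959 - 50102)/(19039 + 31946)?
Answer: -4127/5665 ≈ -0.72851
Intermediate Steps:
(12959 - 50102)/(19039 + 31946) = -37143/50985 = -37143*1/50985 = -4127/5665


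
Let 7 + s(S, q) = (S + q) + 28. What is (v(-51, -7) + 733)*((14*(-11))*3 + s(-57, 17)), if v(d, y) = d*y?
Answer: -524290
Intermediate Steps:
s(S, q) = 21 + S + q (s(S, q) = -7 + ((S + q) + 28) = -7 + (28 + S + q) = 21 + S + q)
(v(-51, -7) + 733)*((14*(-11))*3 + s(-57, 17)) = (-51*(-7) + 733)*((14*(-11))*3 + (21 - 57 + 17)) = (357 + 733)*(-154*3 - 19) = 1090*(-462 - 19) = 1090*(-481) = -524290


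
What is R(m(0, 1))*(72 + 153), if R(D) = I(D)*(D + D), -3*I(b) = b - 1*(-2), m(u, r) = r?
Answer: -450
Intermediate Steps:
I(b) = -⅔ - b/3 (I(b) = -(b - 1*(-2))/3 = -(b + 2)/3 = -(2 + b)/3 = -⅔ - b/3)
R(D) = 2*D*(-⅔ - D/3) (R(D) = (-⅔ - D/3)*(D + D) = (-⅔ - D/3)*(2*D) = 2*D*(-⅔ - D/3))
R(m(0, 1))*(72 + 153) = (-⅔*1*(2 + 1))*(72 + 153) = -⅔*1*3*225 = -2*225 = -450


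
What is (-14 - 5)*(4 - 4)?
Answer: 0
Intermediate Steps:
(-14 - 5)*(4 - 4) = -19*0 = 0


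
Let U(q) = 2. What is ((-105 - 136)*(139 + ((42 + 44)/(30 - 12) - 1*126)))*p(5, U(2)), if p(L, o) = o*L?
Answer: -385600/9 ≈ -42844.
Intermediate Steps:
p(L, o) = L*o
((-105 - 136)*(139 + ((42 + 44)/(30 - 12) - 1*126)))*p(5, U(2)) = ((-105 - 136)*(139 + ((42 + 44)/(30 - 12) - 1*126)))*(5*2) = -241*(139 + (86/18 - 126))*10 = -241*(139 + (86*(1/18) - 126))*10 = -241*(139 + (43/9 - 126))*10 = -241*(139 - 1091/9)*10 = -241*160/9*10 = -38560/9*10 = -385600/9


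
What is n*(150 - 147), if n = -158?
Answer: -474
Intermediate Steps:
n*(150 - 147) = -158*(150 - 147) = -158*3 = -474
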